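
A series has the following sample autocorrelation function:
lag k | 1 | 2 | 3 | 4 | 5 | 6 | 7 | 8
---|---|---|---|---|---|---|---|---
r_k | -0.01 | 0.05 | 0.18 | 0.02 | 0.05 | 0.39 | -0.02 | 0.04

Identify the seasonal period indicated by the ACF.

6

The largest autocorrelation is r_6 = 0.39; the remaining lags stay at or below 0.18.
The dominant spike at lag 6 indicates a seasonal period of 6.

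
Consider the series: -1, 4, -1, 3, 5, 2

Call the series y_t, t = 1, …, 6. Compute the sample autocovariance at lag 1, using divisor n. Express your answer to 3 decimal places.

-2.000

Mean ȳ = (-1 + 4 − 1 + 3 + 5 + 2)/6 = 2.0000
Deviations: -3.0000, 2.0000, -3.0000, 1.0000, 3.0000, 0.0000
Σ_{t=1}^{5}(y_t−ȳ)(y_{t+1}−ȳ) = -12.0000
γ_1 = -12.0000 / 6 = -2.000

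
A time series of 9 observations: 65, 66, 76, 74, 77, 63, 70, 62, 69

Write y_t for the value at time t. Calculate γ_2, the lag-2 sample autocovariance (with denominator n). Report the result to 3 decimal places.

Mean ȳ = (65 + 66 + 76 + 74 + 77 + 63 + 70 + 62 + 69)/9 = 69.1111
Σ_{t=1}^{7}(y_t−ȳ)(y_{t+2}−ȳ) = 31.3086
γ_2 = 31.3086 / 9 = 3.479

3.479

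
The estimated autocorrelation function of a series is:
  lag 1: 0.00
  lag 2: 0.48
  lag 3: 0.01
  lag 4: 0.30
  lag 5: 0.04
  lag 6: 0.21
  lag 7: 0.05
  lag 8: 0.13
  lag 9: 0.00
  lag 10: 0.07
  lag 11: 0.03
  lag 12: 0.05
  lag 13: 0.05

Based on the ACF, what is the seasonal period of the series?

The largest autocorrelation is r_2 = 0.48, with weaker echoes at lags 4 (0.30) and 6 (0.21); the remaining lags stay at or below 0.13.
The dominant spike at lag 2 indicates a seasonal period of 2.

2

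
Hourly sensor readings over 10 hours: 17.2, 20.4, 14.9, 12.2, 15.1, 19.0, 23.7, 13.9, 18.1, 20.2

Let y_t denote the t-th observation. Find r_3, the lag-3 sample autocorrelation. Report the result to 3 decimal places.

-0.144

Mean ȳ = (17.2 + 20.4 + 14.9 + 12.2 + 15.1 + 19.0 + 23.7 + 13.9 + 18.1 + 20.2)/10 = 17.4700
Numerator Σ_{t=1}^{7}(y_t−ȳ)(y_{t+3}−ȳ) = -15.8527
Denominator Σ(y_t−ȳ)² = 110.4010
r_3 = -15.8527 / 110.4010 = -0.144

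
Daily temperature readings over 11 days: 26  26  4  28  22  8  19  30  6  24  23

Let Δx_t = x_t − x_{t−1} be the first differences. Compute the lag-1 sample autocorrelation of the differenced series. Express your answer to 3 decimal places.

-0.549

First differences Δx: 0, -22, 24, -6, -14, 11, 11, -24, 18, -1
Mean of differences = -0.3000
Numerator Σ(Δx_t−Δx̄)(Δx_{t+1}−Δx̄) = -1335.6900
Denominator Σ(Δx_t−Δx̄)² = 2434.1000
r_1(Δx) = -1335.6900 / 2434.1000 = -0.549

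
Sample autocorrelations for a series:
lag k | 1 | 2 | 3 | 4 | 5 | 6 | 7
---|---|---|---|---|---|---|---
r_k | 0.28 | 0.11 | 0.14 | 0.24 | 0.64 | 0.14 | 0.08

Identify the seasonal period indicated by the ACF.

5

The largest autocorrelation is r_5 = 0.64; the remaining lags stay at or below 0.28. The elevated value at lag 1 (0.28), dropping to 0.11 at lag 2, reflects decaying short-term dependence rather than seasonality.
The dominant spike at lag 5 indicates a seasonal period of 5.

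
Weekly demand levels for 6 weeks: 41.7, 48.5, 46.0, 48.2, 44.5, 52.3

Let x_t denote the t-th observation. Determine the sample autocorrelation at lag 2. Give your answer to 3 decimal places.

Mean x̄ = (41.7 + 48.5 + 46.0 + 48.2 + 44.5 + 52.3)/6 = 46.8667
Deviations from mean: -5.1667, 1.6333, -0.8667, 1.3333, -2.3667, 5.4333
Σ(x_t−x̄)(x_{t+2}−x̄) = (4.4778) + (2.1778) + (2.0511) + (7.2444) = 15.9511
Denominator Σ(x_t−x̄)² = 67.0133
r_2 = 15.9511 / 67.0133 = 0.238

0.238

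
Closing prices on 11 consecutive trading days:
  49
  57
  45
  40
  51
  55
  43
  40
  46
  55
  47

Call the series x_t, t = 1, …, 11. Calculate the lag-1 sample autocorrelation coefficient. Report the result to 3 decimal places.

Mean x̄ = (49 + 57 + 45 + 40 + 51 + 55 + 43 + 40 + 46 + 55 + 47)/11 = 48.0000
Numerator Σ_{t=1}^{10}(x_t−x̄)(x_{t+1}−x̄) = 3.0000
Denominator Σ(x_t−x̄)² = 356.0000
r_1 = 3.0000 / 356.0000 = 0.008

0.008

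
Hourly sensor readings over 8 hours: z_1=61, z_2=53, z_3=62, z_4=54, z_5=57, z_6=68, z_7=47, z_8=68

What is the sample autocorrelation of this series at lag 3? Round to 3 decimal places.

0.180

Mean z̄ = (61 + 53 + 62 + 54 + 57 + 68 + 47 + 68)/8 = 58.7500
Deviations from mean: 2.2500, -5.7500, 3.2500, -4.7500, -1.7500, 9.2500, -11.7500, 9.2500
Σ(z_t−z̄)(z_{t+3}−z̄) = (-10.6875) + (10.0625) + (30.0625) + (55.8125) + (-16.1875) = 69.0625
Denominator Σ(z_t−z̄)² = 383.5000
r_3 = 69.0625 / 383.5000 = 0.180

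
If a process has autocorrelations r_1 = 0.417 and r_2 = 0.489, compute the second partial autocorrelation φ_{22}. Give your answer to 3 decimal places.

0.381

φ_{22} = (r_2 − r_1²) / (1 − r_1²)
r_1² = (0.417)² = 0.173889
Numerator = 0.489 − 0.1739 = 0.3151; denominator = 1 − 0.1739 = 0.8261
φ_{22} = 0.3151 / 0.8261 = 0.381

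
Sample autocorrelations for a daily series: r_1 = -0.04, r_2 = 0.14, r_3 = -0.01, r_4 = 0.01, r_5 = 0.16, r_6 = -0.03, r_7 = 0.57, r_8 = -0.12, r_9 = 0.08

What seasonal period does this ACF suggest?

The largest autocorrelation is r_7 = 0.57; the remaining lags stay at or below 0.16.
The dominant spike at lag 7 indicates a seasonal period of 7.

7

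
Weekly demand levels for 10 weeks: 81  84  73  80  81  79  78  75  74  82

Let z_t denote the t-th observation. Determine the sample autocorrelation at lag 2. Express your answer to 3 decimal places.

Mean z̄ = (81 + 84 + 73 + 80 + 81 + 79 + 78 + 75 + 74 + 82)/10 = 78.7000
Numerator Σ_{t=1}^{8}(z_t−z̄)(z_{t+2}−z̄) = -30.5800
Denominator Σ(z_t−z̄)² = 120.1000
r_2 = -30.5800 / 120.1000 = -0.255

-0.255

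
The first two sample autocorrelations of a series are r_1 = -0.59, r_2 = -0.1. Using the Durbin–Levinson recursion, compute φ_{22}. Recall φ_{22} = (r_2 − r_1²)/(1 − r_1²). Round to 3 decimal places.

-0.687

φ_{22} = (r_2 − r_1²) / (1 − r_1²)
r_1² = (-0.59)² = 0.3481
Numerator = -0.1 − 0.3481 = -0.4481; denominator = 1 − 0.3481 = 0.6519
φ_{22} = -0.4481 / 0.6519 = -0.687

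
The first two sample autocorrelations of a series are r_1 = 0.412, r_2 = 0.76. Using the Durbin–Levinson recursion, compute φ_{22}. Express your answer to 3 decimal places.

0.711

φ_{22} = (r_2 − r_1²) / (1 − r_1²)
r_1² = (0.412)² = 0.169744
Numerator = 0.76 − 0.1697 = 0.5903; denominator = 1 − 0.1697 = 0.8303
φ_{22} = 0.5903 / 0.8303 = 0.711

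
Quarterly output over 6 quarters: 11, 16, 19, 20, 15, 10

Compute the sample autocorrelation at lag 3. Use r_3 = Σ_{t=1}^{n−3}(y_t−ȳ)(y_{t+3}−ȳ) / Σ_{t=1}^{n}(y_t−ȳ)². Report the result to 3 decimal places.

Mean ȳ = (11 + 16 + 19 + 20 + 15 + 10)/6 = 15.1667
Deviations from mean: -4.1667, 0.8333, 3.8333, 4.8333, -0.1667, -5.1667
Numerator Σ_{t=1}^{3}(y_t−ȳ)(y_{t+3}−ȳ) = -40.0833
Denominator Σ(y_t−ȳ)² = 82.8333
r_3 = -40.0833 / 82.8333 = -0.484

-0.484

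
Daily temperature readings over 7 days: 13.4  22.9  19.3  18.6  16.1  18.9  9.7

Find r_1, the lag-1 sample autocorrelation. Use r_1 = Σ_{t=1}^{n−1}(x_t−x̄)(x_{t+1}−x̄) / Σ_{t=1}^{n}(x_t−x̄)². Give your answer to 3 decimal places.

-0.184

Mean x̄ = (13.4 + 22.9 + 19.3 + 18.6 + 16.1 + 18.9 + 9.7)/7 = 16.9857
Deviations from mean: -3.5857, 5.9143, 2.3143, 1.6143, -0.8857, 1.9143, -7.2857
Σ(x_t−x̄)(x_{t+1}−x̄) = (-21.2069) + (13.6873) + (3.7359) + (-1.4298) + (-1.6955) + (-13.9469) = -20.8559
Denominator Σ(x_t−x̄)² = 113.3286
r_1 = -20.8559 / 113.3286 = -0.184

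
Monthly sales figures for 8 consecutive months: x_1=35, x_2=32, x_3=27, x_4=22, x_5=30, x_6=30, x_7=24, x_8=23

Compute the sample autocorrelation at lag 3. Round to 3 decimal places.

Mean x̄ = (35 + 32 + 27 + 22 + 30 + 30 + 24 + 23)/8 = 27.8750
Deviations from mean: 7.1250, 4.1250, -0.8750, -5.8750, 2.1250, 2.1250, -3.8750, -4.8750
Σ(x_t−x̄)(x_{t+3}−x̄) = (-41.8594) + (8.7656) + (-1.8594) + (22.7656) + (-10.3594) = -22.5469
Denominator Σ(x_t−x̄)² = 150.8750
r_3 = -22.5469 / 150.8750 = -0.149

-0.149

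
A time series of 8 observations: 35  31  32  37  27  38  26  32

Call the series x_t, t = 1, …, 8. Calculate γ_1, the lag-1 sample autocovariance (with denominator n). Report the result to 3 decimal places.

Mean x̄ = (35 + 31 + 32 + 37 + 27 + 38 + 26 + 32)/8 = 32.2500
Σ_{t=1}^{7}(x_t−x̄)(x_{t+1}−x̄) = -93.8125
γ_1 = -93.8125 / 8 = -11.727

-11.727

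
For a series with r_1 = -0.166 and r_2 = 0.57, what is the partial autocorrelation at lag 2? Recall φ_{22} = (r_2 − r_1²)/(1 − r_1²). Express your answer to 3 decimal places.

φ_{22} = (r_2 − r_1²) / (1 − r_1²)
r_1² = (-0.166)² = 0.027556
Numerator = 0.57 − 0.0276 = 0.5424; denominator = 1 − 0.0276 = 0.9724
φ_{22} = 0.5424 / 0.9724 = 0.558

0.558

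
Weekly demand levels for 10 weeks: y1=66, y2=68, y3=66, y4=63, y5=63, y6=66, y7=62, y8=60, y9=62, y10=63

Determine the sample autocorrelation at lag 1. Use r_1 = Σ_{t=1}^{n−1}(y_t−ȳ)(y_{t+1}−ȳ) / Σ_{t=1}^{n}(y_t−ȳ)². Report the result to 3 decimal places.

0.488

Mean ȳ = (66 + 68 + 66 + 63 + 63 + 66 + 62 + 60 + 62 + 63)/10 = 63.9000
Numerator Σ_{t=1}^{9}(y_t−ȳ)(y_{t+1}−ȳ) = 26.7900
Denominator Σ(y_t−ȳ)² = 54.9000
r_1 = 26.7900 / 54.9000 = 0.488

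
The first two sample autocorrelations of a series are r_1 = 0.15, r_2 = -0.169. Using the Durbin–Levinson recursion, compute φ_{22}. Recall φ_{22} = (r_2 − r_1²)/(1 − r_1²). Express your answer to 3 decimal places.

-0.196

φ_{22} = (r_2 − r_1²) / (1 − r_1²)
r_1² = (0.15)² = 0.0225
Numerator = -0.169 − 0.0225 = -0.1915; denominator = 1 − 0.0225 = 0.9775
φ_{22} = -0.1915 / 0.9775 = -0.196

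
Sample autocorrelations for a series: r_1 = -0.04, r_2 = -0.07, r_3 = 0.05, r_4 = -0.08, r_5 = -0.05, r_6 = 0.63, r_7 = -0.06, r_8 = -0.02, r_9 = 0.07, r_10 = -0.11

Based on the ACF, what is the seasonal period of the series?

The largest autocorrelation is r_6 = 0.63; the remaining lags stay at or below 0.07.
The dominant spike at lag 6 indicates a seasonal period of 6.

6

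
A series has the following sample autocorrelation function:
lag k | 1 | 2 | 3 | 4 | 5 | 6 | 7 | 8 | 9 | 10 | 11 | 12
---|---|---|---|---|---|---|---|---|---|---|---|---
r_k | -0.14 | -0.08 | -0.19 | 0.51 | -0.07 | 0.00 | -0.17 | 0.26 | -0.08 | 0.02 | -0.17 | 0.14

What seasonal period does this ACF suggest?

The largest autocorrelation is r_4 = 0.51, with a weaker echo at lag 8 (0.26); the remaining lags stay at or below 0.14.
The dominant spike at lag 4 indicates a seasonal period of 4.

4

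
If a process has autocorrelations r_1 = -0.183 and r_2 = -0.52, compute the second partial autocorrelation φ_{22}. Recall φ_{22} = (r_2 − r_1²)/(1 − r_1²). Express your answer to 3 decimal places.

-0.573

φ_{22} = (r_2 − r_1²) / (1 − r_1²)
r_1² = (-0.183)² = 0.033489
Numerator = -0.52 − 0.0335 = -0.5535; denominator = 1 − 0.0335 = 0.9665
φ_{22} = -0.5535 / 0.9665 = -0.573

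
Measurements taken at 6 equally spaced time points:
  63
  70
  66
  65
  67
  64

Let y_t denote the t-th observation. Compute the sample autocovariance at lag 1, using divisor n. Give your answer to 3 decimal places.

-2.394

Mean ȳ = (63 + 70 + 66 + 65 + 67 + 64)/6 = 65.8333
Σ_{t=1}^{5}(y_t−ȳ)(y_{t+1}−ȳ) = -14.3611
γ_1 = -14.3611 / 6 = -2.394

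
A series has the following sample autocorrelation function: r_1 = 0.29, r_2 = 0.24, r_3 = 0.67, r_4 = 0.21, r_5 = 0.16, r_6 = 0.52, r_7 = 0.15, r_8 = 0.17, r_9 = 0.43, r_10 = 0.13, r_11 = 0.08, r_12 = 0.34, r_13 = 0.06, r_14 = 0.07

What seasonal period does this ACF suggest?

The largest autocorrelation is r_3 = 0.67, with weaker echoes at lags 6 (0.52), 9 (0.43) and 12 (0.34); the remaining lags stay at or below 0.29. The elevated value at lag 1 (0.29), dropping to 0.24 at lag 2, reflects decaying short-term dependence rather than seasonality.
The dominant spike at lag 3 indicates a seasonal period of 3.

3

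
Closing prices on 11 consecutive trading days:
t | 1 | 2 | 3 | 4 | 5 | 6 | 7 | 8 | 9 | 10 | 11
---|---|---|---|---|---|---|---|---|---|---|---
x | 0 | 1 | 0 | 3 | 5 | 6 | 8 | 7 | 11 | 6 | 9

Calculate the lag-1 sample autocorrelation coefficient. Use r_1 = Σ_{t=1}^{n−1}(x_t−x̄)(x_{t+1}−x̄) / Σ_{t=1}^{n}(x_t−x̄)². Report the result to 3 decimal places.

Mean x̄ = (0 + 1 + 0 + 3 + 5 + 6 + 8 + 7 + 11 + 6 + 9)/11 = 5.0909
Numerator Σ_{t=1}^{10}(x_t−x̄)(x_{t+1}−x̄) = 80.8099
Denominator Σ(x_t−x̄)² = 136.9091
r_1 = 80.8099 / 136.9091 = 0.590

0.590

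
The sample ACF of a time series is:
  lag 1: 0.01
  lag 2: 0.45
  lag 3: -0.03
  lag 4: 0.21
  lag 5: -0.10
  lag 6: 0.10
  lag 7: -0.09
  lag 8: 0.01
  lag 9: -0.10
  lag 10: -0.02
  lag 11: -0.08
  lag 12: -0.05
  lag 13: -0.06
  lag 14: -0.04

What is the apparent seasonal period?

The largest autocorrelation is r_2 = 0.45, with a weaker echo at lag 4 (0.21); the remaining lags stay at or below 0.10.
The dominant spike at lag 2 indicates a seasonal period of 2.

2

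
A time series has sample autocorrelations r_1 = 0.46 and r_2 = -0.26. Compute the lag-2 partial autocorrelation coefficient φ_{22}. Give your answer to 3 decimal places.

φ_{22} = (r_2 − r_1²) / (1 − r_1²)
r_1² = (0.46)² = 0.2116
Numerator = -0.26 − 0.2116 = -0.4716; denominator = 1 − 0.2116 = 0.7884
φ_{22} = -0.4716 / 0.7884 = -0.598

-0.598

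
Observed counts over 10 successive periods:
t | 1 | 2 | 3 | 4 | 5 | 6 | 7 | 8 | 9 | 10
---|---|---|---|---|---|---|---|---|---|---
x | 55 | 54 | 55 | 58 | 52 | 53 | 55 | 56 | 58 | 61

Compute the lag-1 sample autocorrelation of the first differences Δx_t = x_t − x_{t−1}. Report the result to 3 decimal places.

-0.211

First differences Δx: -1, 1, 3, -6, 1, 2, 1, 2, 3
Mean of differences = 0.6667
Numerator Σ(Δx_t−Δx̄)(Δx_{t+1}−Δx̄) = -13.1111
Denominator Σ(Δx_t−Δx̄)² = 62.0000
r_1(Δx) = -13.1111 / 62.0000 = -0.211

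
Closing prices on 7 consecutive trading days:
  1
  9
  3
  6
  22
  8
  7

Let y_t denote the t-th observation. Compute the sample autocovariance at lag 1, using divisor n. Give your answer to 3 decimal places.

-4.286

Mean ȳ = (1 + 9 + 3 + 6 + 22 + 8 + 7)/7 = 8.0000
Deviations: -7.0000, 1.0000, -5.0000, -2.0000, 14.0000, 0.0000, -1.0000
Σ_{t=1}^{6}(y_t−ȳ)(y_{t+1}−ȳ) = -30.0000
γ_1 = -30.0000 / 7 = -4.286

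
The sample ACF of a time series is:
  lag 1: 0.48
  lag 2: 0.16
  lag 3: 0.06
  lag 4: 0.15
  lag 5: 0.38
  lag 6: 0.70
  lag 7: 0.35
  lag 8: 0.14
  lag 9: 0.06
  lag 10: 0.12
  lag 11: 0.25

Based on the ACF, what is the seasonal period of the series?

6

The largest autocorrelation is r_6 = 0.70; the remaining lags stay at or below 0.48. The elevated value at lag 1 (0.48), dropping to 0.16 at lag 2, reflects decaying short-term dependence rather than seasonality.
The dominant spike at lag 6 indicates a seasonal period of 6.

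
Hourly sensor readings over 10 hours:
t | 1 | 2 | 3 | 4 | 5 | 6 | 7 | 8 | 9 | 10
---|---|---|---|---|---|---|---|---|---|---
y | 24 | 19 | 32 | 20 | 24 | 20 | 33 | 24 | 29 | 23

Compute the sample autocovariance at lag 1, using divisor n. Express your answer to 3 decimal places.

Mean ȳ = (24 + 19 + 32 + 20 + 24 + 20 + 33 + 24 + 29 + 23)/10 = 24.8000
Σ_{t=1}^{9}(y_t−ȳ)(y_{t+1}−ȳ) = -120.8400
γ_1 = -120.8400 / 10 = -12.084

-12.084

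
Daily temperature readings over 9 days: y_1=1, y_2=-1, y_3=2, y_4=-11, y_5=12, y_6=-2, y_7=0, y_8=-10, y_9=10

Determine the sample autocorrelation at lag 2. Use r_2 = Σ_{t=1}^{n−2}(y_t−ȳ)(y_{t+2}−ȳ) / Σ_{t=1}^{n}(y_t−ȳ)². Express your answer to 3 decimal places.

Mean ȳ = (1 − 1 + 2 − 11 + 12 − 2 + 0 − 10 + 10)/9 = 0.1111
Numerator Σ_{t=1}^{7}(y_t−ȳ)(y_{t+2}−ȳ) = 78.8642
Denominator Σ(y_t−ȳ)² = 474.8889
r_2 = 78.8642 / 474.8889 = 0.166

0.166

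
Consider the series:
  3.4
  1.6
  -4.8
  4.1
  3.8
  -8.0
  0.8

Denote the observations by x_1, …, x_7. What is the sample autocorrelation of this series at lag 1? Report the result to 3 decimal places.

-0.321

Mean x̄ = (3.4 + 1.6 − 4.8 + 4.1 + 3.8 − 8.0 + 0.8)/7 = 0.1286
Deviations from mean: 3.2714, 1.4714, -4.9286, 3.9714, 3.6714, -8.1286, 0.6714
Numerator Σ_{t=1}^{6}(x_t−x̄)(x_{t+1}−x̄) = -42.7322
Denominator Σ(x_t−x̄)² = 132.9343
r_1 = -42.7322 / 132.9343 = -0.321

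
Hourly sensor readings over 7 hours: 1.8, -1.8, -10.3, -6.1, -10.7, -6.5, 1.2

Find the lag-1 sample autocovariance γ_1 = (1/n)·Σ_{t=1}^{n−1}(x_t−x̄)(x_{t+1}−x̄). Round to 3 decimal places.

Mean x̄ = (1.8 − 1.8 − 10.3 − 6.1 − 10.7 − 6.5 + 1.2)/7 = -4.6286
Deviations: 6.4286, 2.8286, -5.6714, -1.4714, -6.0714, -1.8714, 5.8286
Σ_{t=1}^{6}(x_t−x̄)(x_{t+1}−x̄) = 19.8749
γ_1 = 19.8749 / 7 = 2.839

2.839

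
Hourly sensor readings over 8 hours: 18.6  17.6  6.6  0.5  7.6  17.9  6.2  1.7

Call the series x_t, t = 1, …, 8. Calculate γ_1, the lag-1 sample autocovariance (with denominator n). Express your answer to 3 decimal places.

Mean x̄ = (18.6 + 17.6 + 6.6 + 0.5 + 7.6 + 17.9 + 6.2 + 1.7)/8 = 9.5875
Σ_{t=1}^{7}(x_t−x̄)(x_{t+1}−x̄) = 75.5248
γ_1 = 75.5248 / 8 = 9.441

9.441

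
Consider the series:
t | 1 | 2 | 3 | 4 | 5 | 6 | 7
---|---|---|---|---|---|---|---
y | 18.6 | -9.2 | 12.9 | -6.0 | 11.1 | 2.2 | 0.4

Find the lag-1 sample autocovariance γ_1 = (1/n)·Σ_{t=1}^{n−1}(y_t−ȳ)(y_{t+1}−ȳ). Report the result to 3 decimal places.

-67.716

Mean ȳ = (18.6 − 9.2 + 12.9 − 6.0 + 11.1 + 2.2 + 0.4)/7 = 4.2857
Deviations: 14.3143, -13.4857, 8.6143, -10.2857, 6.8143, -2.0857, -3.8857
Σ_{t=1}^{6}(y_t−ȳ)(y_{t+1}−ȳ) = -474.0102
γ_1 = -474.0102 / 7 = -67.716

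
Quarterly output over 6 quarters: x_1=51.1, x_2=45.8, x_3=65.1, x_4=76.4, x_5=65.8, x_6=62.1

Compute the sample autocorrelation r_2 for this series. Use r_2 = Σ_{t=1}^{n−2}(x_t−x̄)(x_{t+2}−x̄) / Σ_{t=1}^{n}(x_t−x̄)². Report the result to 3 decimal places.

-0.394

Mean x̄ = (51.1 + 45.8 + 65.1 + 76.4 + 65.8 + 62.1)/6 = 61.0500
Deviations from mean: -9.9500, -15.2500, 4.0500, 15.3500, 4.7500, 1.0500
Σ(x_t−x̄)(x_{t+2}−x̄) = (-40.2975) + (-234.0875) + (19.2375) + (16.1175) = -239.0300
Denominator Σ(x_t−x̄)² = 607.2550
r_2 = -239.0300 / 607.2550 = -0.394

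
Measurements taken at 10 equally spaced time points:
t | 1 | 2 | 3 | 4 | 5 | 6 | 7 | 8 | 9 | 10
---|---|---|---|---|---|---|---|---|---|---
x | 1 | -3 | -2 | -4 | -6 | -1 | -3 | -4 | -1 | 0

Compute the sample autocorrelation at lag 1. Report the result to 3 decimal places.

Mean x̄ = (1 − 3 − 2 − 4 − 6 − 1 − 3 − 4 − 1 + 0)/10 = -2.3000
Numerator Σ_{t=1}^{9}(x_t−x̄)(x_{t+1}−x̄) = -0.4900
Denominator Σ(x_t−x̄)² = 40.1000
r_1 = -0.4900 / 40.1000 = -0.012

-0.012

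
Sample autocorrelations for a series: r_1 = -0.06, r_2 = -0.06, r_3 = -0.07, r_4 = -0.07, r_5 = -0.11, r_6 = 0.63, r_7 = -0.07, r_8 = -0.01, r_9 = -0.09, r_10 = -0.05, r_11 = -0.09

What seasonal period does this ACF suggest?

The largest autocorrelation is r_6 = 0.63; the remaining lags stay at or below -0.01.
The dominant spike at lag 6 indicates a seasonal period of 6.

6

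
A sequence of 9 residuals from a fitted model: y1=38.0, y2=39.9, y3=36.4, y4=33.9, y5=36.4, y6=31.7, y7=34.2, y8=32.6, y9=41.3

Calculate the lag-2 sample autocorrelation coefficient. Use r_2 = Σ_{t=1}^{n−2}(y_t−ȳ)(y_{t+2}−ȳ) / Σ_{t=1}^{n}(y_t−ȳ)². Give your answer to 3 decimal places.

0.076

Mean ȳ = (38.0 + 39.9 + 36.4 + 33.9 + 36.4 + 31.7 + 34.2 + 32.6 + 41.3)/9 = 36.0444
Numerator Σ_{t=1}^{7}(y_t−ȳ)(y_{t+2}−ȳ) = 6.4849
Denominator Σ(y_t−ȳ)² = 85.3022
r_2 = 6.4849 / 85.3022 = 0.076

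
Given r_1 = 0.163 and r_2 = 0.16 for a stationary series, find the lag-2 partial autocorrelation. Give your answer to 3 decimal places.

φ_{22} = (r_2 − r_1²) / (1 − r_1²)
r_1² = (0.163)² = 0.026569
Numerator = 0.16 − 0.0266 = 0.1334; denominator = 1 − 0.0266 = 0.9734
φ_{22} = 0.1334 / 0.9734 = 0.137

0.137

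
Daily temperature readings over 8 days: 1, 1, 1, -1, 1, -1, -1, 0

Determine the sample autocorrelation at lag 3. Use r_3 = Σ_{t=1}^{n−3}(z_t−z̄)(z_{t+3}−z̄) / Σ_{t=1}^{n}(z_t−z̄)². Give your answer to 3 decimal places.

Mean z̄ = (1 + 1 + 1 − 1 + 1 − 1 − 1 + 0)/8 = 0.1250
Deviations from mean: 0.8750, 0.8750, 0.8750, -1.1250, 0.8750, -1.1250, -1.1250, -0.1250
Numerator Σ_{t=1}^{5}(z_t−z̄)(z_{t+3}−z̄) = -0.0469
Denominator Σ(z_t−z̄)² = 6.8750
r_3 = -0.0469 / 6.8750 = -0.007

-0.007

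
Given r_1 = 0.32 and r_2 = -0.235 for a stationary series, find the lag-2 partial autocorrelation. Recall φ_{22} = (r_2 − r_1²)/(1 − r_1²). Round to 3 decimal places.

φ_{22} = (r_2 − r_1²) / (1 − r_1²)
r_1² = (0.32)² = 0.1024
Numerator = -0.235 − 0.1024 = -0.3374; denominator = 1 − 0.1024 = 0.8976
φ_{22} = -0.3374 / 0.8976 = -0.376

-0.376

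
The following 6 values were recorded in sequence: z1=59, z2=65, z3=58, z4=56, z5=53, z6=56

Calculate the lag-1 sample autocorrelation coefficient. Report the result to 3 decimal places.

0.326

Mean z̄ = (59 + 65 + 58 + 56 + 53 + 56)/6 = 57.8333
Numerator Σ_{t=1}^{5}(z_t−z̄)(z_{t+1}−z̄) = 26.9722
Denominator Σ(z_t−z̄)² = 82.8333
r_1 = 26.9722 / 82.8333 = 0.326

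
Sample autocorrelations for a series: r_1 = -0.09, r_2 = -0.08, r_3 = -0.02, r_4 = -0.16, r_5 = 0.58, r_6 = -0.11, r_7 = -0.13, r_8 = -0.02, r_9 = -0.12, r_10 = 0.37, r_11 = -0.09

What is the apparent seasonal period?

5

The largest autocorrelation is r_5 = 0.58, with a weaker echo at lag 10 (0.37); the remaining lags stay at or below -0.02.
The dominant spike at lag 5 indicates a seasonal period of 5.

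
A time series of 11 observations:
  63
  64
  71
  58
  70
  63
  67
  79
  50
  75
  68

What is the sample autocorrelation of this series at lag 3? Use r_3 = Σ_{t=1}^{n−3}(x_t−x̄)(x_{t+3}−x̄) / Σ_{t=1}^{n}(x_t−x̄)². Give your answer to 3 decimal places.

Mean x̄ = (63 + 64 + 71 + 58 + 70 + 63 + 67 + 79 + 50 + 75 + 68)/11 = 66.1818
Numerator Σ_{t=1}^{8}(x_t−x̄)(x_{t+3}−x̄) = 126.6281
Denominator Σ(x_t−x̄)² = 637.6364
r_3 = 126.6281 / 637.6364 = 0.199

0.199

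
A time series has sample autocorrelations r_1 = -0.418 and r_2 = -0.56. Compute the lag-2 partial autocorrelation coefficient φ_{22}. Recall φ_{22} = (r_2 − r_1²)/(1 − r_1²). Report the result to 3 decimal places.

φ_{22} = (r_2 − r_1²) / (1 − r_1²)
r_1² = (-0.418)² = 0.174724
Numerator = -0.56 − 0.1747 = -0.7347; denominator = 1 − 0.1747 = 0.8253
φ_{22} = -0.7347 / 0.8253 = -0.890

-0.890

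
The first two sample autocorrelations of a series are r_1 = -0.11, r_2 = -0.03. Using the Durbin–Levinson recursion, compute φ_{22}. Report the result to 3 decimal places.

φ_{22} = (r_2 − r_1²) / (1 − r_1²)
r_1² = (-0.11)² = 0.0121
Numerator = -0.03 − 0.0121 = -0.0421; denominator = 1 − 0.0121 = 0.9879
φ_{22} = -0.0421 / 0.9879 = -0.043

-0.043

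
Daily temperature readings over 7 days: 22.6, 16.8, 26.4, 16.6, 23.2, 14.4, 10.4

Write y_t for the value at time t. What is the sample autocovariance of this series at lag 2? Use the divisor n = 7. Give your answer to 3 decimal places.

5.866

Mean ȳ = (22.6 + 16.8 + 26.4 + 16.6 + 23.2 + 14.4 + 10.4)/7 = 18.6286
Σ_{t=1}^{5}(y_t−ȳ)(y_{t+2}−ȳ) = 41.0612
γ_2 = 41.0612 / 7 = 5.866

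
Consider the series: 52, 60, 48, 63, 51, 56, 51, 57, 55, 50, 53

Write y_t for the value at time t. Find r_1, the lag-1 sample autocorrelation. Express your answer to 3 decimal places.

-0.719

Mean ȳ = (52 + 60 + 48 + 63 + 51 + 56 + 51 + 57 + 55 + 50 + 53)/11 = 54.1818
Numerator Σ_{t=1}^{10}(y_t−ȳ)(y_{t+1}−ȳ) = -147.9421
Denominator Σ(y_t−ȳ)² = 205.6364
r_1 = -147.9421 / 205.6364 = -0.719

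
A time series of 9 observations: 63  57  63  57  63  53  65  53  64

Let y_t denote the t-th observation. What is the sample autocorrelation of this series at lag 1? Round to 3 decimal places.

-0.856

Mean ȳ = (63 + 57 + 63 + 57 + 63 + 53 + 65 + 53 + 64)/9 = 59.7778
Numerator Σ_{t=1}^{8}(y_t−ȳ)(y_{t+1}−ȳ) = -157.0494
Denominator Σ(y_t−ȳ)² = 183.5556
r_1 = -157.0494 / 183.5556 = -0.856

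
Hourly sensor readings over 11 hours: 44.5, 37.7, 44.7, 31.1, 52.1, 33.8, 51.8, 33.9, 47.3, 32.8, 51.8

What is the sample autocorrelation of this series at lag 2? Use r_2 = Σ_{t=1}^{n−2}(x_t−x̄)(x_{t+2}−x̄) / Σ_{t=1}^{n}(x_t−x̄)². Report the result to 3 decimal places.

0.745

Mean x̄ = (44.5 + 37.7 + 44.7 + 31.1 + 52.1 + 33.8 + 51.8 + 33.9 + 47.3 + 32.8 + 51.8)/11 = 41.9545
Numerator Σ_{t=1}^{9}(x_t−x̄)(x_{t+2}−x̄) = 514.0977
Denominator Σ(x_t−x̄)² = 690.4873
r_2 = 514.0977 / 690.4873 = 0.745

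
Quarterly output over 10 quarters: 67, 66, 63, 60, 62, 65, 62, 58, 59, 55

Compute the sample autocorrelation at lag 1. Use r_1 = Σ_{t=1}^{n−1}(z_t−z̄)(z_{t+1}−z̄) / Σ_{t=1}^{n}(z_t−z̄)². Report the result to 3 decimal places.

Mean z̄ = (67 + 66 + 63 + 60 + 62 + 65 + 62 + 58 + 59 + 55)/10 = 61.7000
Numerator Σ_{t=1}^{9}(z_t−z̄)(z_{t+1}−z̄) = 54.6100
Denominator Σ(z_t−z̄)² = 128.1000
r_1 = 54.6100 / 128.1000 = 0.426

0.426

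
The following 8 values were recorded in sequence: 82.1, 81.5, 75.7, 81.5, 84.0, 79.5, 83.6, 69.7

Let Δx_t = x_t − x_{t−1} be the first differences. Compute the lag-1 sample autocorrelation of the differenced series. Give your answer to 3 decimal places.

-0.361

First differences Δx: -0.6, -5.8, 5.8, 2.5, -4.5, 4.1, -13.9
Mean of differences = -1.7714
Numerator Σ(Δx_t−Δx̄)(Δx_{t+1}−Δx̄) = -101.7680
Denominator Σ(Δx_t−Δx̄)² = 282.1943
r_1(Δx) = -101.7680 / 282.1943 = -0.361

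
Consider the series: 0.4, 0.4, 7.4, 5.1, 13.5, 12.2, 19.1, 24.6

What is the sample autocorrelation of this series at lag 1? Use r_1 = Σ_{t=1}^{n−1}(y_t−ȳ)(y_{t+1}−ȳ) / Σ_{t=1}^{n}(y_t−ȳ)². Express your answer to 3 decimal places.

0.520

Mean ȳ = (0.4 + 0.4 + 7.4 + 5.1 + 13.5 + 12.2 + 19.1 + 24.6)/8 = 10.3375
Σ(y_t−ȳ)(y_{t+1}−ȳ) = (98.7539) + (29.1914) + (15.3852) + (-16.5636) + (5.8902) + (16.3202) + (124.9752) = 273.9523
Denominator Σ(y_t−ȳ)² = 527.2388
r_1 = 273.9523 / 527.2388 = 0.520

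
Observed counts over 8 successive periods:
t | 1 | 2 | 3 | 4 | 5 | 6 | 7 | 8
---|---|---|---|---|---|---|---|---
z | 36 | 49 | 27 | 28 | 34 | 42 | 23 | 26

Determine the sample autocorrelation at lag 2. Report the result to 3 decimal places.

Mean z̄ = (36 + 49 + 27 + 28 + 34 + 42 + 23 + 26)/8 = 33.1250
Deviations from mean: 2.8750, 15.8750, -6.1250, -5.1250, 0.8750, 8.8750, -10.1250, -7.1250
Σ(z_t−z̄)(z_{t+2}−z̄) = (-17.6094) + (-81.3594) + (-5.3594) + (-45.4844) + (-8.8594) + (-63.2344) = -221.9063
Denominator Σ(z_t−z̄)² = 556.8750
r_2 = -221.9063 / 556.8750 = -0.398

-0.398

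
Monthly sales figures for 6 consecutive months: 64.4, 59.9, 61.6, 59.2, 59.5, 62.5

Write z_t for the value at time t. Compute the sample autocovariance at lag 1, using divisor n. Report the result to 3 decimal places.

Mean z̄ = (64.4 + 59.9 + 61.6 + 59.2 + 59.5 + 62.5)/6 = 61.1833
Deviations: 3.2167, -1.2833, 0.4167, -1.9833, -1.6833, 1.3167
Σ_{t=1}^{5}(z_t−z̄)(z_{t+1}−z̄) = -4.3669
γ_1 = -4.3669 / 6 = -0.728

-0.728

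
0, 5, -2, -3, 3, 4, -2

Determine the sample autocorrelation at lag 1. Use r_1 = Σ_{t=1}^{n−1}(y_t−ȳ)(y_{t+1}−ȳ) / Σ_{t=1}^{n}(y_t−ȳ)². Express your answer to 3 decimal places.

-0.229

Mean ȳ = (0 + 5 − 2 − 3 + 3 + 4 − 2)/7 = 0.7143
Deviations from mean: -0.7143, 4.2857, -2.7143, -3.7143, 2.2857, 3.2857, -2.7143
Σ(y_t−ȳ)(y_{t+1}−ȳ) = (-3.0612) + (-11.6327) + (10.0816) + (-8.4898) + (7.5102) + (-8.9184) = -14.5102
Denominator Σ(y_t−ȳ)² = 63.4286
r_1 = -14.5102 / 63.4286 = -0.229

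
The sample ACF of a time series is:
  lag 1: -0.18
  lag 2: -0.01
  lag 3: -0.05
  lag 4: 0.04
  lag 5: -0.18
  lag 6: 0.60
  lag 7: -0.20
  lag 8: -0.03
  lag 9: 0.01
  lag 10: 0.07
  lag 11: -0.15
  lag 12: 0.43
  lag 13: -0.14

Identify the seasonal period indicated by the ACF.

The largest autocorrelation is r_6 = 0.60, with a weaker echo at lag 12 (0.43); the remaining lags stay at or below 0.07.
The dominant spike at lag 6 indicates a seasonal period of 6.

6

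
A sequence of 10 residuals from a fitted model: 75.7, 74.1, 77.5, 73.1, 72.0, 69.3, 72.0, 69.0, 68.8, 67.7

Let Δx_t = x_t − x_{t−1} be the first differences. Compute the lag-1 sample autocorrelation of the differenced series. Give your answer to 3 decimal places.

-0.623

First differences Δx: -1.6, 3.4, -4.4, -1.1, -2.7, 2.7, -3.0, -0.2, -1.1
Mean of differences = -0.8889
Numerator Σ(Δx_t−Δx̄)(Δx_{t+1}−Δx̄) = -32.6612
Denominator Σ(Δx_t−Δx̄)² = 52.4089
r_1(Δx) = -32.6612 / 52.4089 = -0.623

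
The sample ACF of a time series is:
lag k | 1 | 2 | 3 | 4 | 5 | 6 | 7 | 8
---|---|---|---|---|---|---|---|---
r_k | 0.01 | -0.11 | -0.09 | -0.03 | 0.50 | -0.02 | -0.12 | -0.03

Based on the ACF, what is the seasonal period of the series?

5

The largest autocorrelation is r_5 = 0.50; the remaining lags stay at or below 0.01.
The dominant spike at lag 5 indicates a seasonal period of 5.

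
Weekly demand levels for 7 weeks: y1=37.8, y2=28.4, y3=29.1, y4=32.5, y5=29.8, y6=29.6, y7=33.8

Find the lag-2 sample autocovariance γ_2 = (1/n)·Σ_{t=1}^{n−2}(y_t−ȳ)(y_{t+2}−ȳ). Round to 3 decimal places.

-2.820

Mean ȳ = (37.8 + 28.4 + 29.1 + 32.5 + 29.8 + 29.6 + 33.8)/7 = 31.5714
Deviations: 6.2286, -3.1714, -2.4714, 0.9286, -1.7714, -1.9714, 2.2286
Σ_{t=1}^{5}(y_t−ȳ)(y_{t+2}−ȳ) = -19.7388
γ_2 = -19.7388 / 7 = -2.820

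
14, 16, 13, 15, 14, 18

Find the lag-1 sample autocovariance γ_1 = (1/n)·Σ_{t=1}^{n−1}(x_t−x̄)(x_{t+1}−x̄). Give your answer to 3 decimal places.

-1.000

Mean x̄ = (14 + 16 + 13 + 15 + 14 + 18)/6 = 15.0000
Σ_{t=1}^{5}(x_t−x̄)(x_{t+1}−x̄) = -6.0000
γ_1 = -6.0000 / 6 = -1.000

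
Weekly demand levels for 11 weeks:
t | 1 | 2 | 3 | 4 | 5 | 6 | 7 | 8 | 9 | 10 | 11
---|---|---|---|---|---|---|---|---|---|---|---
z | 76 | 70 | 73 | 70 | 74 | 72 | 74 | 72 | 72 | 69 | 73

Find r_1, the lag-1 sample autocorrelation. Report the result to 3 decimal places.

Mean z̄ = (76 + 70 + 73 + 70 + 74 + 72 + 74 + 72 + 72 + 69 + 73)/11 = 72.2727
Numerator Σ_{t=1}^{10}(z_t−z̄)(z_{t+1}−z̄) = -18.5289
Denominator Σ(z_t−z̄)² = 42.1818
r_1 = -18.5289 / 42.1818 = -0.439

-0.439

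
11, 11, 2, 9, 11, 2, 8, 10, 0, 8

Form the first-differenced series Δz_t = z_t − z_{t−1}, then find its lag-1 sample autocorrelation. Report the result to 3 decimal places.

-0.509

First differences Δz: 0, -9, 7, 2, -9, 6, 2, -10, 8
Mean of differences = -0.3333
Numerator Σ(Δz_t−Δz̄)(Δz_{t+1}−Δz̄) = -212.7778
Denominator Σ(Δz_t−Δz̄)² = 418.0000
r_1(Δz) = -212.7778 / 418.0000 = -0.509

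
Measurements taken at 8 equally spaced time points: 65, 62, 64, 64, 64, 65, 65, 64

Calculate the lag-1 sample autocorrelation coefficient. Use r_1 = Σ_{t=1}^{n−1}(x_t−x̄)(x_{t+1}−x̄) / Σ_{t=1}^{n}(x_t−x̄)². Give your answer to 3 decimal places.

-0.148

Mean x̄ = (65 + 62 + 64 + 64 + 64 + 65 + 65 + 64)/8 = 64.1250
Deviations from mean: 0.8750, -2.1250, -0.1250, -0.1250, -0.1250, 0.8750, 0.8750, -0.1250
Σ(x_t−x̄)(x_{t+1}−x̄) = (-1.8594) + (0.2656) + (0.0156) + (0.0156) + (-0.1094) + (0.7656) + (-0.1094) = -1.0156
Denominator Σ(x_t−x̄)² = 6.8750
r_1 = -1.0156 / 6.8750 = -0.148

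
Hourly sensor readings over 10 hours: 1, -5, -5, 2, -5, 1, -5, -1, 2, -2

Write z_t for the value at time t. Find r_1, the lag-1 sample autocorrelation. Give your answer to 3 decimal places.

-0.477

Mean z̄ = (1 − 5 − 5 + 2 − 5 + 1 − 5 − 1 + 2 − 2)/10 = -1.7000
Numerator Σ_{t=1}^{9}(z_t−z̄)(z_{t+1}−z̄) = -41.0900
Denominator Σ(z_t−z̄)² = 86.1000
r_1 = -41.0900 / 86.1000 = -0.477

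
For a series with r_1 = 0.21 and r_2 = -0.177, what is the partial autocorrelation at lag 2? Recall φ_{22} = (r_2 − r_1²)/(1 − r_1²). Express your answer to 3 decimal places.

-0.231

φ_{22} = (r_2 − r_1²) / (1 − r_1²)
r_1² = (0.21)² = 0.0441
Numerator = -0.177 − 0.0441 = -0.2211; denominator = 1 − 0.0441 = 0.9559
φ_{22} = -0.2211 / 0.9559 = -0.231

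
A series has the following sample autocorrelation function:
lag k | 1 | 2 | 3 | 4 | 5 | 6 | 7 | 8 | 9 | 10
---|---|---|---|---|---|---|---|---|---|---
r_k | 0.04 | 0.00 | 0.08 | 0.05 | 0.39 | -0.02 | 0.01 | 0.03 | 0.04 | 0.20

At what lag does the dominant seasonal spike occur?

The largest autocorrelation is r_5 = 0.39, with a weaker echo at lag 10 (0.20); the remaining lags stay at or below 0.08.
The dominant spike at lag 5 indicates a seasonal period of 5.

5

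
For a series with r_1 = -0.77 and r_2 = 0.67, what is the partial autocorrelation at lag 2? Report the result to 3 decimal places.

0.189

φ_{22} = (r_2 − r_1²) / (1 − r_1²)
r_1² = (-0.77)² = 0.5929
Numerator = 0.67 − 0.5929 = 0.0771; denominator = 1 − 0.5929 = 0.4071
φ_{22} = 0.0771 / 0.4071 = 0.189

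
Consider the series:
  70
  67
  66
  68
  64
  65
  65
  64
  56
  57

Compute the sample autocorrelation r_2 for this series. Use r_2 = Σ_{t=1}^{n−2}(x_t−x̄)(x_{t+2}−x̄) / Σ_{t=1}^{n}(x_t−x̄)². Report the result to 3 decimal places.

Mean x̄ = (70 + 67 + 66 + 68 + 64 + 65 + 65 + 64 + 56 + 57)/10 = 64.2000
Numerator Σ_{t=1}^{8}(x_t−x̄)(x_{t+2}−x̄) = 18.3200
Denominator Σ(x_t−x̄)² = 179.6000
r_2 = 18.3200 / 179.6000 = 0.102

0.102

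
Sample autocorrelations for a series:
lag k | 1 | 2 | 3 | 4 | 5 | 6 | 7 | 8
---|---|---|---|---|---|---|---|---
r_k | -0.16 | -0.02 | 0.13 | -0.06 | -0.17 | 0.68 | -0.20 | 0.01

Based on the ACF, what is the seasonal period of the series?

6

The largest autocorrelation is r_6 = 0.68; the remaining lags stay at or below 0.13.
The dominant spike at lag 6 indicates a seasonal period of 6.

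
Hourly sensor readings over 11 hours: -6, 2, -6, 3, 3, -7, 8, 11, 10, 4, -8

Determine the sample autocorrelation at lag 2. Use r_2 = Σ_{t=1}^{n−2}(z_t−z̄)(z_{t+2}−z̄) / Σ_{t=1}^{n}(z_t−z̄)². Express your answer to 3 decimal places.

-0.076

Mean z̄ = (-6 + 2 − 6 + 3 + 3 − 7 + 8 + 11 + 10 + 4 − 8)/11 = 1.2727
Numerator Σ_{t=1}^{9}(z_t−z̄)(z_{t+2}−z̄) = -37.2397
Denominator Σ(z_t−z̄)² = 490.1818
r_2 = -37.2397 / 490.1818 = -0.076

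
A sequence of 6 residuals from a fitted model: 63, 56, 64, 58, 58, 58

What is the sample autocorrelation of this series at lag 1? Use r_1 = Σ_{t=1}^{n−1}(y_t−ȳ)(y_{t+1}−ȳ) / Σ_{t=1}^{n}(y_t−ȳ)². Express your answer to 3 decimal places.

-0.587

Mean ȳ = (63 + 56 + 64 + 58 + 58 + 58)/6 = 59.5000
Deviations from mean: 3.5000, -3.5000, 4.5000, -1.5000, -1.5000, -1.5000
Σ(y_t−ȳ)(y_{t+1}−ȳ) = (-12.2500) + (-15.7500) + (-6.7500) + (2.2500) + (2.2500) = -30.2500
Denominator Σ(y_t−ȳ)² = 51.5000
r_1 = -30.2500 / 51.5000 = -0.587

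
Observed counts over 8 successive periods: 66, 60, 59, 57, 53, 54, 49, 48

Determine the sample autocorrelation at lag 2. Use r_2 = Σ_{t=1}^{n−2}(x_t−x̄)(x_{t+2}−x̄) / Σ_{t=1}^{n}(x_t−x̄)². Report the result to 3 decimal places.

Mean x̄ = (66 + 60 + 59 + 57 + 53 + 54 + 49 + 48)/8 = 55.7500
Deviations from mean: 10.2500, 4.2500, 3.2500, 1.2500, -2.7500, -1.7500, -6.7500, -7.7500
Σ(x_t−x̄)(x_{t+2}−x̄) = (33.3125) + (5.3125) + (-8.9375) + (-2.1875) + (18.5625) + (13.5625) = 59.6250
Denominator Σ(x_t−x̄)² = 251.5000
r_2 = 59.6250 / 251.5000 = 0.237

0.237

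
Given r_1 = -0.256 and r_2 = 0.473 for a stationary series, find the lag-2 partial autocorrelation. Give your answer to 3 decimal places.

φ_{22} = (r_2 − r_1²) / (1 − r_1²)
r_1² = (-0.256)² = 0.065536
Numerator = 0.473 − 0.0655 = 0.4075; denominator = 1 − 0.0655 = 0.9345
φ_{22} = 0.4075 / 0.9345 = 0.436

0.436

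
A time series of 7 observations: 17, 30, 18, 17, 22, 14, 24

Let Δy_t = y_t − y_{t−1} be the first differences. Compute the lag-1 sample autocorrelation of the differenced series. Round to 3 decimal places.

-0.509

First differences Δy: 13, -12, -1, 5, -8, 10
Mean of differences = 1.1667
Numerator Σ(Δy_t−Δȳ)(Δy_{t+1}−Δȳ) = -251.6944
Denominator Σ(Δy_t−Δȳ)² = 494.8333
r_1(Δy) = -251.6944 / 494.8333 = -0.509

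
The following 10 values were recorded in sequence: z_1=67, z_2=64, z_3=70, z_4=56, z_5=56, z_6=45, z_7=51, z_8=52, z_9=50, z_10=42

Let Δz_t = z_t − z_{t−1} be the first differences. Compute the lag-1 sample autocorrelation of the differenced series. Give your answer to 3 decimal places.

-0.490

First differences Δz: -3, 6, -14, 0, -11, 6, 1, -2, -8
Mean of differences = -2.7778
Numerator Σ(Δz_t−Δz̄)(Δz_{t+1}−Δz̄) = -194.6049
Denominator Σ(Δz_t−Δz̄)² = 397.5556
r_1(Δz) = -194.6049 / 397.5556 = -0.490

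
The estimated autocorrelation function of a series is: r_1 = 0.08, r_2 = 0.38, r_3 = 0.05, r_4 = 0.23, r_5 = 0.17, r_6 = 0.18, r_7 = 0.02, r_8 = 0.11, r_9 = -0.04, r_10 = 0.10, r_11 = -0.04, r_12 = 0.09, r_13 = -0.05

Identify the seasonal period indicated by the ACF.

2

The largest autocorrelation is r_2 = 0.38, with weaker echoes at lags 4 (0.23) and 6 (0.18); the remaining lags stay at or below 0.17.
The dominant spike at lag 2 indicates a seasonal period of 2.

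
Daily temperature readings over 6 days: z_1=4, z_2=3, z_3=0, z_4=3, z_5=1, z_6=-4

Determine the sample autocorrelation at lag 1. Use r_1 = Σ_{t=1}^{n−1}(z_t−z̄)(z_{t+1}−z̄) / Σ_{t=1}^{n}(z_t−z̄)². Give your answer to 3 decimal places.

0.034

Mean z̄ = (4 + 3 + 0 + 3 + 1 − 4)/6 = 1.1667
Deviations from mean: 2.8333, 1.8333, -1.1667, 1.8333, -0.1667, -5.1667
Numerator Σ_{t=1}^{5}(z_t−z̄)(z_{t+1}−z̄) = 1.4722
Denominator Σ(z_t−z̄)² = 42.8333
r_1 = 1.4722 / 42.8333 = 0.034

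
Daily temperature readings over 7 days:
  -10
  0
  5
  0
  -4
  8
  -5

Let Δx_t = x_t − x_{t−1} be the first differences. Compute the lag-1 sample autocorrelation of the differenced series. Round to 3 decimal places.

First differences Δx: 10, 5, -5, -4, 12, -13
Mean of differences = 0.8333
Numerator Σ(Δx_t−Δx̄)(Δx_{t+1}−Δx̄) = -166.3611
Denominator Σ(Δx_t−Δx̄)² = 474.8333
r_1(Δx) = -166.3611 / 474.8333 = -0.350

-0.350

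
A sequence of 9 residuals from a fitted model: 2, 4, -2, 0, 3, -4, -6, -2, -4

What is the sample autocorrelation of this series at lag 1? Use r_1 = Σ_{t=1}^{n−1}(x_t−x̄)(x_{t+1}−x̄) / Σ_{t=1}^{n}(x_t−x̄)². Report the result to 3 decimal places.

Mean x̄ = (2 + 4 − 2 + 0 + 3 − 4 − 6 − 2 − 4)/9 = -1.0000
Numerator Σ_{t=1}^{8}(x_t−x̄)(x_{t+1}−x̄) = 24.0000
Denominator Σ(x_t−x̄)² = 96.0000
r_1 = 24.0000 / 96.0000 = 0.250

0.250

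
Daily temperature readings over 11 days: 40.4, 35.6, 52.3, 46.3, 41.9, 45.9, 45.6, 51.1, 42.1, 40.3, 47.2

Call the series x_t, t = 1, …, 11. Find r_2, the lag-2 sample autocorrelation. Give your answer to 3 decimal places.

-0.390

Mean x̄ = (40.4 + 35.6 + 52.3 + 46.3 + 41.9 + 45.9 + 45.6 + 51.1 + 42.1 + 40.3 + 47.2)/11 = 44.4273
Numerator Σ_{t=1}^{9}(x_t−x̄)(x_{t+2}−x̄) = -95.2342
Denominator Σ(x_t−x̄)² = 244.2218
r_2 = -95.2342 / 244.2218 = -0.390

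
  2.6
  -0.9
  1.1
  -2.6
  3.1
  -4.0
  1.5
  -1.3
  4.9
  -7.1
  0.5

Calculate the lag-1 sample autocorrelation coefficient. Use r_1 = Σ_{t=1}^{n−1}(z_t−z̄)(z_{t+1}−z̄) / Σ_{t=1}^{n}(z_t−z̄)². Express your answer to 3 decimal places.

-0.674

Mean z̄ = (2.6 − 0.9 + 1.1 − 2.6 + 3.1 − 4.0 + 1.5 − 1.3 + 4.9 − 7.1 + 0.5)/11 = -0.2000
Numerator Σ_{t=1}^{10}(z_t−z̄)(z_{t+1}−z̄) = -80.4100
Denominator Σ(z_t−z̄)² = 119.3200
r_1 = -80.4100 / 119.3200 = -0.674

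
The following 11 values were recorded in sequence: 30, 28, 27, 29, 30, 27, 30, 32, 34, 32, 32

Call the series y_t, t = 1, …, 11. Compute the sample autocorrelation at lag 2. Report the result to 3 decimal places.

0.218

Mean ȳ = (30 + 28 + 27 + 29 + 30 + 27 + 30 + 32 + 34 + 32 + 32)/11 = 30.0909
Numerator Σ_{t=1}^{9}(y_t−ȳ)(y_{t+2}−ȳ) = 11.0744
Denominator Σ(y_t−ȳ)² = 50.9091
r_2 = 11.0744 / 50.9091 = 0.218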